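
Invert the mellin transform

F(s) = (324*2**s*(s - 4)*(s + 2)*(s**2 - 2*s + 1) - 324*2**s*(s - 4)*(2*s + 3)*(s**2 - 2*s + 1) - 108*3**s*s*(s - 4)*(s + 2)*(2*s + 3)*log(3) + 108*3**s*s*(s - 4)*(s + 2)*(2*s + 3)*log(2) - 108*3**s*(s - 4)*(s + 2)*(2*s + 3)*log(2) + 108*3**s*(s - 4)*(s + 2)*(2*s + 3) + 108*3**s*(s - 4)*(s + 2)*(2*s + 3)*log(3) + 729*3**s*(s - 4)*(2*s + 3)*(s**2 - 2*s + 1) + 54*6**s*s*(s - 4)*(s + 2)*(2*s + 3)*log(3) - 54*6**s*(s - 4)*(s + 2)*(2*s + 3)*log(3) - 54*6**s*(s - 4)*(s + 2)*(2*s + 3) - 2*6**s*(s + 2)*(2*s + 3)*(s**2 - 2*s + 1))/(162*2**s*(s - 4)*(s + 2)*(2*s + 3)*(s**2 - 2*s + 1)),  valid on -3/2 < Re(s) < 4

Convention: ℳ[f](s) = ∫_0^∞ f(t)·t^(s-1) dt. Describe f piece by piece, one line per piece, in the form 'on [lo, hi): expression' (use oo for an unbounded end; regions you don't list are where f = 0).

on [0, 1): t**(3/2)
on [1, 3/2): 2*t**2
on [3/2, 3): log(t)/t
on [3, oo): t**(-4)

breakpoints 1, 3/2, 3: one integral from each of the 4 segments
piece [0, 1): integrate t**(3/2) against the kernel
∫ over [1, 3/2) of 2*t**2·t^(s-1) joins the sum
[3/2, 3) adds the kernel integral of log(t)/t
between 3 and ∞ the integrand is t**(-4)·t^(s-1)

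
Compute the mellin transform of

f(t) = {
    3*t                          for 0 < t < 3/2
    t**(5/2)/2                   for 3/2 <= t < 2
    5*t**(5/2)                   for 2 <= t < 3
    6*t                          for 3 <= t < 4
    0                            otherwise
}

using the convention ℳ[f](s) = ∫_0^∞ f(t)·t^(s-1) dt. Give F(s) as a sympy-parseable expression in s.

f breaks at 3/2, 2, 3 into 4 integrals to sum
segment 0 to 3/2 holds 3*t; add its integral
segment [3/2, 2) carries t**(5/2)/2; integrate it
between 2 and 3 the integrand is 5*t**(5/2)·t^(s-1)
for t in [3, 4): the term is ∫ 6*t·t^(s-1)

3*(32*2**(2*s)*(2*s + 5) - 48*2**(s + 1/2)*(s + 1) - 24*3**s*(2*s + 5) + 120*3**(s + 1/2)*(s + 1) - 3*(3/2)**(s + 1/2)*(s + 1) + 6*3**s*(2*s + 5)/2**s)/(4*(s + 1)*(2*s + 5))
  Re(s) > -1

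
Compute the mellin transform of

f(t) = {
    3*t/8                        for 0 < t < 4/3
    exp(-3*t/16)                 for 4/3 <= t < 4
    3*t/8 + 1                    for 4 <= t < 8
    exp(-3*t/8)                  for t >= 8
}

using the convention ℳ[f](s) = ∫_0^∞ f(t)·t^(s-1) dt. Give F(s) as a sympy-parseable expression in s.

2**s*(2*2**s*s*(s + 1)*uppergamma(s, 3) - 5*3**s*s - 2*3**s + 2*4**s*s*(s + 1)*uppergamma(s, 1/4) - 2*4**s*s*(s + 1)*uppergamma(s, 3/4) + 8*6**s*s + 2*6**s + s)/(2*(3/2)**s*s*(s + 1))
  Re(s) > -1

reversing the common scale on t: t/4 on [0, 2); exp(-t/8) on [2, 6); t/4 + 1 on [6, 12); …
strip the common scale on t: t/2 on [0, 1); exp(-t/4) on [1, 3); t/2 + 1 on [3, 6); …
remove the common scale on t first: t on [0, 1/2); exp(-t/2) on [1/2, 3/2); t + 1 on [3/2, 3); …
slice at 4/3, 4, 8, transform all 4 pieces, and sum them
[0, 4/3) adds the kernel integral of 3*t/8
on [4/3, 4): add ∫ exp(-3*t/16)·t^(s-1) dt
on [4, 8): add ∫ (3*t/8 + 1)·t^(s-1) dt
between 8 and ∞ the integrand is exp(-3*t/8)·t^(s-1)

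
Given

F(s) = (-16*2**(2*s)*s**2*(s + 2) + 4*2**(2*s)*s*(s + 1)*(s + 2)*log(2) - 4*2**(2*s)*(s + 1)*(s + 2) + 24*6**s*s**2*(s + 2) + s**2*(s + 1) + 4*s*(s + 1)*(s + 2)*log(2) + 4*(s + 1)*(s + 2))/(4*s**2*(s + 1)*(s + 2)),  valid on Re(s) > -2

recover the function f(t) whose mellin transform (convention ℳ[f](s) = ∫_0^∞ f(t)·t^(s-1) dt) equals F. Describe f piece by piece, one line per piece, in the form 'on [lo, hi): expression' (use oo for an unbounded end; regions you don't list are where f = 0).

reversing the common scale on t: t**2 on [0, 1/2); log(t) on [1/2, 2); 2*t on [2, 3)
decompose at 1, 4; ℳ[f](s) sums the 3 pieces' integrals
piece [0, 1): integrate t**2/4 against the kernel
on [1, 4): add ∫ log(t/2)·t^(s-1) dt
[4, 6) adds the kernel integral of t

on [0, 1): t**2/4
on [1, 4): log(t/2)
on [4, 6): t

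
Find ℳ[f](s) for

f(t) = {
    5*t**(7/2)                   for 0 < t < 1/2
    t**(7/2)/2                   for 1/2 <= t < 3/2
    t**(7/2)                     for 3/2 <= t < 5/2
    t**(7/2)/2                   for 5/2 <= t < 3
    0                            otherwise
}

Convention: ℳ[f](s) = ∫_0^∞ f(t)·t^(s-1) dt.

(9*2**(-s - 7/2) + 3**(s + 7/2) - (3/2)**(s + 7/2) + (5/2)**(s + 7/2))/(2*s + 7)
  Re(s) > -7/2

along the cuts 1/2, 3/2, 5/2, ℳ[f](s) splits into 4 integrals
∫ over [0, 1/2) of 5*t**(7/2)·t^(s-1) joins the sum
over [1/2, 3/2), the kernel integral of t**(7/2)/2 enters the sum
[3/2, 5/2) adds the kernel integral of t**(7/2)
segment 5/2 to 3 holds t**(7/2)/2; add its integral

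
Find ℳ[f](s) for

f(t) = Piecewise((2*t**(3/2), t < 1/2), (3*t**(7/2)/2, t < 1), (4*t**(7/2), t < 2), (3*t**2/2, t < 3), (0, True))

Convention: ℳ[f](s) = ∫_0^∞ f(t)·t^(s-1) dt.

linearity at 1/2, 1, 2 turns ℳ[f](s) into 4 summed integrals
∫ over [0, 1/2) of 2*t**(3/2)·t^(s-1) joins the sum
∫ 3*t**(7/2)/2·t^(s-1) over [1/2, 1)
for t in [1, 2): the term is ∫ 4*t**(7/2)·t^(s-1)
∫ 3*t**2/2·t^(s-1) over [2, 3)

(-3*2**(1/2 - s)*(s + 2)*(2*s + 3) + 2**(9/2 - s)*(s + 2)*(2*s + 7) - 3*2**(s + 5)*(2*s + 3)*(2*s + 7) + 2**(s + 21/2)*(s + 2)*(2*s + 3) + 8*3**(s + 3)*(2*s + 3)*(2*s + 7) - 80*(s + 2)*(2*s + 3))/(16*(s + 2)*(2*s + 3)*(2*s + 7))
  Re(s) > -3/2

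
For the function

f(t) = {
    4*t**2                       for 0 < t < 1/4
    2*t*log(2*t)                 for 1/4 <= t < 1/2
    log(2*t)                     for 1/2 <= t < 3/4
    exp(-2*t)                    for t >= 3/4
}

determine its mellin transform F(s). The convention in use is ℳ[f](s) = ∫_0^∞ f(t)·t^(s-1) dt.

remove the common scale on t first: t**2 on [0, 1/2); t*log(t) on [1/2, 1); log(t) on [1, 3/2); …
breakpoints 1/4, 1/2, 3/4: one integral from each of the 4 segments
over [0, 1/4), the kernel integral of 4*t**2 enters the sum
on [1/4, 1/2): add ∫ 2*t*log(2*t)·t^(s-1) dt
∫ log(2*t)·t^(s-1) over [1/2, 3/4)
[3/4, ∞) adds the kernel integral of exp(-2*t)

(4*2**s*s**2*(s + 2)*(s**2 + 2*s + 1)*uppergamma(s, 3/2) - 4*2**s*s**2*(s + 2) + 4*2**s*(s + 2)*(s**2 + 2*s + 1) + 3**s*s*(s + 2)*(-4*log(2) + 4*log(3))*(s**2 + 2*s + 1) - 4*3**s*(s + 2)*(s**2 + 2*s + 1) + s**3*(s + 2)*log(4) + s**2*(s + 2)*log(4) + 2*s**2*(s + 2) + s**2*(s**2 + 2*s + 1))/(4*2**(2*s)*s**2*(s + 2)*(s**2 + 2*s + 1))
  Re(s) > -2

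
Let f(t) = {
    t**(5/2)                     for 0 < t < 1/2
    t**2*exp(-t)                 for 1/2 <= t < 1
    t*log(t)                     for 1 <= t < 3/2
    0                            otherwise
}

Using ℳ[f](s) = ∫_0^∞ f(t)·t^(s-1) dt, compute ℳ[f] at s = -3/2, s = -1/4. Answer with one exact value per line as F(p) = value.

F(-3/2) = -4*sqrt(6)/3 + log(2**(2*sqrt(6)/3)/3**(2*sqrt(6)/3)) - sqrt(pi)*erfc(1) + sqrt(pi)*erfc(sqrt(2)/2) + 9/2
F(-1/4) = -8*2**(1/4)*3**(3/4)/9 - uppergamma(7/4, 1) + 2**(3/4)/18 + log(3**(2*2**(1/4)*3**(3/4)/3)/2**(2*2**(1/4)*3**(3/4)/3)) + uppergamma(7/4, 1/2) + 16/9

remove the shared t-power first: sqrt(t) on [0, 1/2); exp(-t) on [1/2, 1); log(t)/t on [1, 3/2)
treat the 3 regions marked off by 1/2, 1 separately and sum
segment [0, 1/2) carries t**(5/2); integrate it
for t in [1/2, 1): the term is ∫ t**2*exp(-t)·t^(s-1)
the [1, 3/2) slice contributes ∫ t*log(t)·t^(s-1) dt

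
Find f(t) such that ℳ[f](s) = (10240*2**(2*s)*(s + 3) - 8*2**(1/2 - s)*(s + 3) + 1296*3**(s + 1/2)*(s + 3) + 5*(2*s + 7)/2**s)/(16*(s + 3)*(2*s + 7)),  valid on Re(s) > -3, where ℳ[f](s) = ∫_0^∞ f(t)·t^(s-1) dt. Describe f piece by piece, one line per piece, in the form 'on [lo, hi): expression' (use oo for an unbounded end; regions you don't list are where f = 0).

on [0, 1/2): 5*t**3/2
on [1/2, 3): 4*t**(7/2)
on [3, 4): 5*t**(7/2)/2

treat the 3 regions marked off by 1/2, 3 separately and sum
segment 0 to 1/2 holds 5*t**3/2; add its integral
on [1/2, 3): add ∫ 4*t**(7/2)·t^(s-1) dt
between 3 and 4 the integrand is 5*t**(7/2)/2·t^(s-1)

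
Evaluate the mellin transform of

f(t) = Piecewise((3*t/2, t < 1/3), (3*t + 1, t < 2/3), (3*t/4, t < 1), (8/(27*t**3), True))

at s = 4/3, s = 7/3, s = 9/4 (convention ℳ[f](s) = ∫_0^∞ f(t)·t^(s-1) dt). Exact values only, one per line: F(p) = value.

back out the common scale on t: t on [0, 1/2); 2*t + 1 on [1/2, 1); t/2 on [1, 3/2); …
integrate the 4 segments split at 1/3, 2/3, 1, then add the results
on [0, 1/3) integrate f = 3*t/2 against the kernel
segment 1/3 to 2/3 holds (3*t + 1); add its integral
the [2/3, 1) slice contributes ∫ 3*t/4·t^(s-1) dt
∫ over [1, ∞) of 8/(27*t**3)·t^(s-1) joins the sum

F(4/3) = 3**(2/3)*(-405 + 629*3**(1/3) + 1170*2**(1/3))/3780
F(7/3) = 3**(2/3)*(-162 + 984*2**(1/3) + 1687*3**(1/3))/7560
F(9/4) = 3**(3/4)*(-70 + 424*2**(1/4) + 659*3**(1/4))/3159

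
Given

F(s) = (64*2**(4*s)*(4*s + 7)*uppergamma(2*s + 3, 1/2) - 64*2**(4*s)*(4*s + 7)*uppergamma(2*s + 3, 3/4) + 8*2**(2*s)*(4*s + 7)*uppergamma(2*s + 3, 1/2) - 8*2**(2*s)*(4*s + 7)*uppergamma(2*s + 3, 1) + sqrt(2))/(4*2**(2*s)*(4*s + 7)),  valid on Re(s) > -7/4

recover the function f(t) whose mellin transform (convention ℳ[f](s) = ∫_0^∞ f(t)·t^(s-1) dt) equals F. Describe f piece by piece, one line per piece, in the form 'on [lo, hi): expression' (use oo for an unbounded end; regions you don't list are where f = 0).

undo the power substitution: t**(7/2) on [0, 1/2); t**3*exp(-t) on [1/2, 1); t**3*exp(-t/2) on [1, 3/2)
strip the shared t-power: t**(5/2) on [0, 1/2); t**2*exp(-t) on [1/2, 1); t**2*exp(-t/2) on [1, 3/2)
back out the shared t-power: sqrt(t) on [0, 1/2); exp(-t) on [1/2, 1); exp(-t/2) on [1, 3/2)
slice at 1/4, 1, transform all 3 pieces, and sum them
segment [0, 1/4) carries t**(7/4); integrate it
∫ t**(3/2)*exp(-sqrt(t))·t^(s-1) over [1/4, 1)
between 1 and 9/4 the integrand is t**(3/2)*exp(-sqrt(t)/2)·t^(s-1)

on [0, 1/4): t**(7/4)
on [1/4, 1): t**(3/2)*exp(-sqrt(t))
on [1, 9/4): t**(3/2)*exp(-sqrt(t)/2)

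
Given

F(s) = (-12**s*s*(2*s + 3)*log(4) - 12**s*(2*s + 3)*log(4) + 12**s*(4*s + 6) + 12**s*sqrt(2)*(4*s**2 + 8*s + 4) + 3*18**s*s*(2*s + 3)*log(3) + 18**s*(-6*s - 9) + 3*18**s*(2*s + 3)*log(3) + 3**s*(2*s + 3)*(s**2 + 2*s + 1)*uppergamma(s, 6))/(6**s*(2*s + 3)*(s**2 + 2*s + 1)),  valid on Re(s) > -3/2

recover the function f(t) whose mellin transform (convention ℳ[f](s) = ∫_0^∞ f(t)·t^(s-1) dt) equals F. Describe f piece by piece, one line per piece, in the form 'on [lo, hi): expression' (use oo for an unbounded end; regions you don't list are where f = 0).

breakpoints 2, 3: one integral from each of the 3 segments
segment [0, 2) carries t**(3/2); integrate it
∫ t*log(t)·t^(s-1) over [2, 3)
segment 3 to ∞ holds exp(-2*t); add its integral

on [0, 2): t**(3/2)
on [2, 3): t*log(t)
on [3, oo): exp(-2*t)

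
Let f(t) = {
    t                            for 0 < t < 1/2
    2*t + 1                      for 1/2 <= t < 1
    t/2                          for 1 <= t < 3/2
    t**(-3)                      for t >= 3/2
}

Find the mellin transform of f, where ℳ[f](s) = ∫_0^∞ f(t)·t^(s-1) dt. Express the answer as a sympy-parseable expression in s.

linearity at 1/2, 1, 3/2 turns ℳ[f](s) into 4 summed integrals
[0, 1/2) adds the kernel integral of t
between 1/2 and 1 the integrand is (2*t + 1)·t^(s-1)
on [1, 3/2): add ∫ t/2·t^(s-1) dt
for t in [3/2, ∞): the term is ∫ t**(-3)·t^(s-1)

(270*2**s*s**2 - 702*2**s*s - 324*2**s + 49*3**s*s**2 - 275*3**s*s - 162*s**2 + 378*s + 324)/(108*2**s*s*(s**2 - 2*s - 3))
  -1 < Re(s) < 3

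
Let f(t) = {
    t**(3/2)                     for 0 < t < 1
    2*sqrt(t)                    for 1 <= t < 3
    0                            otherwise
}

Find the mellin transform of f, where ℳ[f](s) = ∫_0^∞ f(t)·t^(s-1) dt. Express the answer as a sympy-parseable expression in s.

(4*sqrt(3)*3**s*(2*s + 3) - 4*s - 10)/((2*s + 1)*(2*s + 3))
  Re(s) > -3/2

breakpoints 1: one integral from each of the 2 segments
∫ over [0, 1) of t**(3/2)·t^(s-1) joins the sum
over [1, 3), the kernel integral of 2*sqrt(t) enters the sum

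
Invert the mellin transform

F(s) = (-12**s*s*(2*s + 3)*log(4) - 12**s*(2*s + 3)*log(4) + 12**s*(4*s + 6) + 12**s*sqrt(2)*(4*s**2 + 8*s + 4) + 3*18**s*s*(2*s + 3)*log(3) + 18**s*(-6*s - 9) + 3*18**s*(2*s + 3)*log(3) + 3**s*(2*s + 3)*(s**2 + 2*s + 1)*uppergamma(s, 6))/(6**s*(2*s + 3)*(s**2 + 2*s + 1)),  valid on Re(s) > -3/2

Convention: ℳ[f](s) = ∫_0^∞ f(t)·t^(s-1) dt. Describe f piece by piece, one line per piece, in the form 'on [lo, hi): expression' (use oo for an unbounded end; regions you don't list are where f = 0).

on [0, 2): t**(3/2)
on [2, 3): t*log(t)
on [3, oo): exp(-2*t)

the 3 pieces separated at 2, 3 each add one integral
the [0, 2) slice contributes ∫ t**(3/2)·t^(s-1) dt
the [2, 3) slice contributes ∫ t*log(t)·t^(s-1) dt
on [3, ∞) integrate f = exp(-2*t) against the kernel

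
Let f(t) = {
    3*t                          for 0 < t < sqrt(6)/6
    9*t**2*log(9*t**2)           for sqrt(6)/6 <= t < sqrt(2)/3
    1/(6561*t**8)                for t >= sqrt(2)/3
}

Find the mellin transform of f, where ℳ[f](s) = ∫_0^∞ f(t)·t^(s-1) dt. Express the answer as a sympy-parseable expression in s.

(sqrt(2)/6)**s*(32*2**s*s*(s - 8)*(s + 1)*log(2) - 64*2**s*(s - 8)*(s + 1) + 64*2**s*(s - 8)*(s + 1)*log(2) - 2**s*(s + 1)*(s**2 + 4*s + 4) + 3**(s/2)*s*(s - 8)*(s + 1)*(-24*log(3) + 24*log(2)) + 3**(s/2)*(s - 8)*(s + 1)*(-48*log(3) + 48*log(2)) + 48*3**(s/2)*(s - 8)*(s + 1) + 8*3**(s/2)*sqrt(6)*(s - 8)*(s**2 + 4*s + 4))/(16*(s - 8)*(s + 1)*(s**2 + 4*s + 4))
  -1 < Re(s) < 8

reversing the common scale on t: t on [0, sqrt(6)/2); t**2*log(t**2) on [sqrt(6)/2, sqrt(2)); t**(-8) on [sqrt(2), ∞)
the power substitution comes off first: sqrt(t) on [0, 3/2); t*log(t) on [3/2, 2); t**(-4) on [2, ∞)
breakpoints sqrt(6)/6, sqrt(2)/3: one integral from each of the 3 segments
the [0, sqrt(6)/6) slice contributes ∫ 3*t·t^(s-1) dt
∫ over [sqrt(6)/6, sqrt(2)/3) of 9*t**2*log(9*t**2)·t^(s-1) joins the sum
∫ over [sqrt(2)/3, ∞) of 1/(6561*t**8)·t^(s-1) joins the sum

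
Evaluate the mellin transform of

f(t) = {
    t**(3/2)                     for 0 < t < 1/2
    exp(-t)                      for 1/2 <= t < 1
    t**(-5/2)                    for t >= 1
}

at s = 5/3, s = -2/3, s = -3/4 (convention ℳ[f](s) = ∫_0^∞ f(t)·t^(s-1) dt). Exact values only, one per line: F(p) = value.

treat the 3 regions marked off by 1/2, 1 separately and sum
between 0 and 1/2 the integrand is t**(3/2)·t^(s-1)
segment [1/2, 1) carries exp(-t); integrate it
the [1, ∞) slice contributes ∫ t**(-5/2)·t^(s-1) dt

F(5/3) = -uppergamma(5/3, 1) + 3*2**(5/6)/152 + uppergamma(5/3, 1/2) + 6/5
F(-2/3) = -uppergamma(-2/3, 1) + 6/19 + uppergamma(-2/3, 1/2) + 3*2**(1/6)/5
F(-3/4) = -uppergamma(-3/4, 1) + 4/13 + uppergamma(-3/4, 1/2) + 2*2**(1/4)/3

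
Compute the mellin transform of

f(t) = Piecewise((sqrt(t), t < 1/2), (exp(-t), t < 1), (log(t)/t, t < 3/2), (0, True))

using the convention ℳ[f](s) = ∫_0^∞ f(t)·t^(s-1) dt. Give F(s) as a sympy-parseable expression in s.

the 3 pieces separated at 1/2, 1 each add one integral
between 0 and 1/2 the integrand is sqrt(t)·t^(s-1)
segment 1/2 to 1 holds exp(-t); add its integral
segment 1 to 3/2 holds log(t)/t; add its integral

(3*2**s*(2*s + 1)*(s**2 - 2*s + 1)*uppergamma(s, 1/2) - 3*2**s*(2*s + 1)*(s**2 - 2*s + 1)*uppergamma(s, 1) + 3*2**s*(2*s + 1) + 3**s*s*(2*s + 1)*(-2*log(2) + 2*log(3)) - 2*3**s*(2*s + 1) + 3**s*(2*s + 1)*(-2*log(3) + 2*log(2)) + 3*sqrt(2)*(s**2 - 2*s + 1))/(3*2**s*(2*s + 1)*(s**2 - 2*s + 1))
  Re(s) > -1/2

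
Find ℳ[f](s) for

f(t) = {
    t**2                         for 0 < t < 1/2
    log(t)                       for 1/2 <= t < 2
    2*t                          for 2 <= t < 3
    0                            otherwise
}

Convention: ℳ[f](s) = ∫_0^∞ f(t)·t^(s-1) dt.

summing 3 kernel integrals split by 1/2, 2 yields ℳ[f](s)
segment 0 to 1/2 holds t**2; add its integral
between 1/2 and 2 the integrand is log(t)·t^(s-1)
the [2, 3) slice contributes ∫ 2*t·t^(s-1) dt

(-16*2**(2*s)*s**2*(s + 2) + 4*2**(2*s)*s*(s + 1)*(s + 2)*log(2) - 4*2**(2*s)*(s + 1)*(s + 2) + 24*6**s*s**2*(s + 2) + s**2*(s + 1) + 4*s*(s + 1)*(s + 2)*log(2) + 4*(s + 1)*(s + 2))/(4*2**s*s**2*(s + 1)*(s + 2))
  Re(s) > -2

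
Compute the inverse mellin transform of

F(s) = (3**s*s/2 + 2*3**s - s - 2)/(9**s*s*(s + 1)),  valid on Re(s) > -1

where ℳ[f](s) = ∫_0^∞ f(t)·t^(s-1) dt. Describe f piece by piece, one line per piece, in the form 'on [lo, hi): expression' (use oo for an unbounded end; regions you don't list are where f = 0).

invert the common scale on t to get 3*t/2 on [0, 1/3); 2 - 3*t/2 on [1/3, 1)
strip the common scale on t: t on [0, 1/2); 2 - t on [1/2, 3/2)
the 2 pieces separated at 1/9 each add one integral
∫ 9*t/2·t^(s-1) over [0, 1/9)
between 1/9 and 1/3 the integrand is (2 - 9*t/2)·t^(s-1)

on [0, 1/9): 9*t/2
on [1/9, 1/3): 2 - 9*t/2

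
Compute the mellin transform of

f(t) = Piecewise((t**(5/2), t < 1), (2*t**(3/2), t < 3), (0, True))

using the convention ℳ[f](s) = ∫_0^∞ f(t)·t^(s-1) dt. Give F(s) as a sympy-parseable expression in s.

reversing the shared t-power: t**(3/2) on [0, 1); 2*sqrt(t) on [1, 3)
split f at 1: ℳ[f](s) collects 2 kernel integrals
for t in [0, 1): the term is ∫ t**(5/2)·t^(s-1)
segment [1, 3) carries 2*t**(3/2); integrate it

2*(2*3**(s + 3/2)*(2*s + 5) - 2*s - 7)/((2*s + 3)*(2*s + 5))
  Re(s) > -5/2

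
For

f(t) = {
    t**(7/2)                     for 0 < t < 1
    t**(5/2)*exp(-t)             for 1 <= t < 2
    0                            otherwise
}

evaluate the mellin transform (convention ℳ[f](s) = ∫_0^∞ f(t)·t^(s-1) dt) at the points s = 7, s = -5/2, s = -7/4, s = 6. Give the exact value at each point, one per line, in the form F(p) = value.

F(7) = (-6395929218*sqrt(2) + (-723647925*sqrt(pi)*erfc(sqrt(2)) + 1024 + 723647925*sqrt(pi)*erfc(1))*exp(2) + 2938122894*E)*exp(-2)/10752
F(-5/2) = Ei(-2) - Ei(-1) + 1
F(-7/4) = -uppergamma(3/4, 2) + uppergamma(3/4, 1) + 4/7
F(6) = (-340253102*sqrt(2) + (-38513475*sqrt(pi)*erfc(sqrt(2)) + 512 + 38513475*sqrt(pi)*erfc(1))*exp(2) + 156370114*E)*exp(-2)/4864

reversing the shared t-power: t**(3/2) on [0, 1); sqrt(t)*exp(-t) on [1, 2)
back out the shared t-power: t on [0, 1); exp(-t) on [1, 2)
f breaks at 1 into 2 integrals to sum
for t in [0, 1): the term is ∫ t**(7/2)·t^(s-1)
for t in [1, 2): the term is ∫ t**(5/2)*exp(-t)·t^(s-1)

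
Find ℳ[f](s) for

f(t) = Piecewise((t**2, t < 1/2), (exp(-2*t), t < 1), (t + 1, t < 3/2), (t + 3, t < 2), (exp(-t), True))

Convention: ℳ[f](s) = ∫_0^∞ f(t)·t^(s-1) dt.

(20*2**(2*s)*s*(s + 2) + 12*2**(2*s)*(s + 2) + 4*2**s*s*(s + 1)*(s + 2)*uppergamma(s, 2) - 8*2**s*s*(s + 2) - 4*2**s*(s + 2) - 8*3**s*s*(s + 2) - 8*3**s*(s + 2) + 4*s*(s + 1)*(s + 2)*uppergamma(s, 1) - 4*s*(s + 1)*(s + 2)*uppergamma(s, 2) + s*(s + 1))/(4*2**s*s*(s + 1)*(s + 2))
  Re(s) > -2

treat the 5 regions marked off by 1/2, 1, 3/2, 2 separately and sum
∫ t**2·t^(s-1) over [0, 1/2)
∫ exp(-2*t)·t^(s-1) over [1/2, 1)
the [1, 3/2) slice contributes ∫ (t + 1)·t^(s-1) dt
piece [3/2, 2): integrate (t + 3) against the kernel
segment [2, ∞) carries exp(-t); integrate it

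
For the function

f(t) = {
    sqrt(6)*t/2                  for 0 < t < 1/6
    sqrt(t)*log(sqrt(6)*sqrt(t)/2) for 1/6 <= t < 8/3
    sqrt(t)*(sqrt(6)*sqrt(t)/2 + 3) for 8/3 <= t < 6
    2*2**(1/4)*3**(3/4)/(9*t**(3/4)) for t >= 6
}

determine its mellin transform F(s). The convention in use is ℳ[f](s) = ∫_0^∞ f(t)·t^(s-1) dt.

invert the shared t-power to get sqrt(6)*sqrt(t)/2 on [0, 1/6); log(sqrt(6)*sqrt(t)/2) on [1/6, 8/3); sqrt(6)*sqrt(t)/2 + 3 on [8/3, 6); …
strip the common scale on t: sqrt(t) on [0, 1/4); log(sqrt(t)) on [1/4, 4); sqrt(t) + 3 on [4, 9); …
reversing the power substitution: t on [0, 1/2); log(t) on [1/2, 2); t + 3 on [2, 3); …
linearity at 1/6, 8/3, 6 turns ℳ[f](s) into 4 summed integrals
[0, 1/6) adds the kernel integral of sqrt(6)*t/2
[1/6, 8/3) adds the kernel integral of sqrt(t)*log(sqrt(6)*sqrt(t)/2)
over [8/3, 6), the kernel integral of sqrt(t)*(sqrt(6)*sqrt(t)/2 + 3) enters the sum
segment 6 to ∞ holds 2*2**(1/4)*3**(3/4)/(9*t**(3/4)); add its integral

6**(1/2 - s)*(360*2**(4*s)*(3 - 4*s)*(2*s + 1)**2 + 144*2**(4*s)*(s + 1)*(2*s + 1)*(4*s - 3)*log(2) - 144*2**(4*s)*(s + 1)*(4*s - 3) - 216*2**(4*s)*(2*s + 1)*(4*s - 3) - 16*sqrt(3)*6**(2*s)*(s + 1)*(2*s + 1)**2 + 648*6**(2*s)*(2*s + 1)**2*(4*s - 3) + 324*6**(2*s)*(2*s + 1)*(4*s - 3) + 36*(s + 1)*(2*s + 1)*(4*s - 3)*log(2) + 36*(s + 1)*(4*s - 3) + 9*(2*s + 1)**2*(4*s - 3))/(108*(s + 1)*(2*s + 1)**2*(4*s - 3))
  -1 < Re(s) < 3/4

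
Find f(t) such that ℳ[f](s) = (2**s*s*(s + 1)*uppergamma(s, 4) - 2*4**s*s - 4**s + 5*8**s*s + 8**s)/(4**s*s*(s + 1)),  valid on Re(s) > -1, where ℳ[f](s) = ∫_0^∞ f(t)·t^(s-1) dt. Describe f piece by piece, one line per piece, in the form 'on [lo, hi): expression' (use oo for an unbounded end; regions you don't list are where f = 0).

cuts at 1, 2: linearity sums the 3 kernel integrals
between 0 and 1 the integrand is t·t^(s-1)
piece [1, 2): integrate (2*t + 1) against the kernel
∫ exp(-2*t)·t^(s-1) over [2, ∞)

on [0, 1): t
on [1, 2): 2*t + 1
on [2, oo): exp(-2*t)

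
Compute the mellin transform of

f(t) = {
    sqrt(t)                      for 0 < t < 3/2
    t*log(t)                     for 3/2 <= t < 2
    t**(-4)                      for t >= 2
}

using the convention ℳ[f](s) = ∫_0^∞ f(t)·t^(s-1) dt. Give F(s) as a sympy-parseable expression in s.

summing 3 kernel integrals split by 3/2, 2 yields ℳ[f](s)
between 0 and 3/2 the integrand is sqrt(t)·t^(s-1)
for t in [3/2, 2): the term is ∫ t*log(t)·t^(s-1)
on [2, ∞) integrate f = t**(-4) against the kernel

(-32*2**(2*s)*(s - 4)*(2*s + 1) + 3**s*s*(s - 4)*(2*s + 1)*(-24*log(3) + 24*log(2)) + 3**s*(s - 4)*(2*s + 1)*(-24*log(3) + 24*log(2)) + 24*3**s*(s - 4)*(2*s + 1) + 16*3**s*sqrt(6)*(s - 4)*(s**2 + 2*s + 1) + 32*4**s*s*(s - 4)*(2*s + 1)*log(2) + 32*4**s*(s - 4)*(2*s + 1)*log(2) - 4**s*(2*s + 1)*(s**2 + 2*s + 1))/(16*2**s*(s - 4)*(2*s + 1)*(s**2 + 2*s + 1))
  -1/2 < Re(s) < 4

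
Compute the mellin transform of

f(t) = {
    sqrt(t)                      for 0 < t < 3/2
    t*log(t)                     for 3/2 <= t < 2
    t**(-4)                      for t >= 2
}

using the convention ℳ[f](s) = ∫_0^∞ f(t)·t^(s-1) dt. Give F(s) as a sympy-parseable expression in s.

(-32*2**(2*s)*(s - 4)*(2*s + 1) + 3**s*s*(s - 4)*(2*s + 1)*(-24*log(3) + 24*log(2)) + 3**s*(s - 4)*(2*s + 1)*(-24*log(3) + 24*log(2)) + 24*3**s*(s - 4)*(2*s + 1) + 16*3**s*sqrt(6)*(s - 4)*(s**2 + 2*s + 1) + 32*4**s*s*(s - 4)*(2*s + 1)*log(2) + 32*4**s*(s - 4)*(2*s + 1)*log(2) - 4**s*(2*s + 1)*(s**2 + 2*s + 1))/(16*2**s*(s - 4)*(2*s + 1)*(s**2 + 2*s + 1))
  -1/2 < Re(s) < 4

integrate the 3 segments split at 3/2, 2, then add the results
on [0, 3/2) integrate f = sqrt(t) against the kernel
for t in [3/2, 2): the term is ∫ t*log(t)·t^(s-1)
for t in [2, ∞): the term is ∫ t**(-4)·t^(s-1)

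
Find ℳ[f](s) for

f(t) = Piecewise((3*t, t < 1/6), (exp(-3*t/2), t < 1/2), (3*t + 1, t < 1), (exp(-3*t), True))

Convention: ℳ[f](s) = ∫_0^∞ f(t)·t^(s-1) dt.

(2*2**s*s*(s + 1)*uppergamma(s, 3) - 5*3**s*s - 2*3**s + 2*4**s*s*(s + 1)*uppergamma(s, 1/4) - 2*4**s*s*(s + 1)*uppergamma(s, 3/4) + 8*6**s*s + 2*6**s + s)/(2*2**(2*s)*(3/2)**s*s*(s + 1))
  Re(s) > -1

strip the common scale on t: 2*t on [0, 1/4); exp(-t) on [1/4, 3/4); 2*t + 1 on [3/4, 3/2); …
peel off the common scale on t: t on [0, 1/2); exp(-t/2) on [1/2, 3/2); t + 1 on [3/2, 3); …
slice at 1/6, 1/2, 1, transform all 4 pieces, and sum them
for t in [0, 1/6): the term is ∫ 3*t·t^(s-1)
segment 1/6 to 1/2 holds exp(-3*t/2); add its integral
piece [1/2, 1): integrate (3*t + 1) against the kernel
[1, ∞) adds the kernel integral of exp(-3*t)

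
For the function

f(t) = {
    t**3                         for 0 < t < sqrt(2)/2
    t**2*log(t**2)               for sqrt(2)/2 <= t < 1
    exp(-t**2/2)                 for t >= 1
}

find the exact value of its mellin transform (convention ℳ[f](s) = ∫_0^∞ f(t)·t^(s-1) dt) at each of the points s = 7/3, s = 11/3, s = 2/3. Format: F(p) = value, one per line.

F(7/3) = 2**(5/6)*(-2304*2**(1/6) + 576 + 507*sqrt(2) + 1248*log(2) + 21632*2**(1/3)*uppergamma(7/6, 1/2))/43264
F(11/3) = 2**(1/6)*(-2880*2**(5/6) + 720 + 867*sqrt(2) + 2040*log(2) + 92480*2**(2/3)*uppergamma(11/6, 1/2))/92480
F(2/3) = 2**(2/3)*(-198*2**(1/3) + 48*sqrt(2) + 132*log(2) + 99 + 352*2**(2/3)*uppergamma(1/3, 1/2))/1408

invert the power substitution to get t**(3/2) on [0, 1/2); t*log(t) on [1/2, 1); exp(-t/2) on [1, ∞)
linearity at sqrt(2)/2, 1 turns ℳ[f](s) into 3 summed integrals
piece [0, sqrt(2)/2): integrate t**3 against the kernel
over [sqrt(2)/2, 1), the kernel integral of t**2*log(t**2) enters the sum
segment [1, ∞) carries exp(-t**2/2); integrate it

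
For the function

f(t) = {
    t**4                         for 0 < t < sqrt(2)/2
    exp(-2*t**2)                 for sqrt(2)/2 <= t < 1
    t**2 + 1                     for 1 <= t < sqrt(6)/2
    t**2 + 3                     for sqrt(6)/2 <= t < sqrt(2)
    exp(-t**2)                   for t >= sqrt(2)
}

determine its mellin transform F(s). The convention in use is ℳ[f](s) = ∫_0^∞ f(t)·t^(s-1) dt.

back out the power substitution: t**2 on [0, 1/2); exp(-2*t) on [1/2, 1); t + 1 on [1, 3/2); …
along the cuts sqrt(2)/2, 1, sqrt(6)/2, sqrt(2), ℳ[f](s) splits into 5 integrals
[0, sqrt(2)/2) adds the kernel integral of t**4
on [sqrt(2)/2, 1) integrate f = exp(-2*t**2) against the kernel
[1, sqrt(6)/2) adds the kernel integral of (t**2 + 1)
on [sqrt(6)/2, sqrt(2)) integrate f = (t**2 + 3) against the kernel
[sqrt(2), ∞) adds the kernel integral of exp(-t**2)

(sqrt(2)/2)**s*(2*2**(s/2)*s*(s + 2)*(s + 4)*uppergamma(s/2, 2) - 8*2**(s/2)*s*(s + 4) - 8*2**(s/2)*(s + 4) + 20*2**s*s*(s + 4) + 24*2**s*(s + 4) - 8*3**(s/2)*s*(s + 4) - 16*3**(s/2)*(s + 4) + 2*s*(s + 2)*(s + 4)*uppergamma(s/2, 1) - 2*s*(s + 2)*(s + 4)*uppergamma(s/2, 2) + s*(s + 2))/(4*s*(s + 2)*(s + 4))
  Re(s) > -4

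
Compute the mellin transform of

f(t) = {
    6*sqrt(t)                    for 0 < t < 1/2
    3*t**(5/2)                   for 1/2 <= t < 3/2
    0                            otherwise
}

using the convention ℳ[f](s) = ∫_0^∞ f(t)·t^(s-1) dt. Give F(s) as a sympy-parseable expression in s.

3*2**(-s - 3/2)*(3**(s + 5/2)*(2*s + 1) + 14*s + 39)/((2*s + 1)*(2*s + 5))
  Re(s) > -1/2

slice at 1/2, transform all 2 pieces, and sum them
for t in [0, 1/2): the term is ∫ 6*sqrt(t)·t^(s-1)
segment 1/2 to 3/2 holds 3*t**(5/2); add its integral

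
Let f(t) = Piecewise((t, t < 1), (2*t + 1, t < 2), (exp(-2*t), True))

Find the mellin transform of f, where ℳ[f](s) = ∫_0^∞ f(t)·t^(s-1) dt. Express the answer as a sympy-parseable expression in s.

(2**s*s*(s + 1)*uppergamma(s, 4) - 2*4**s*s - 4**s + 5*8**s*s + 8**s)/(4**s*s*(s + 1))
  Re(s) > -1

the 3 pieces separated at 1, 2 each add one integral
on [0, 1): add ∫ t·t^(s-1) dt
[1, 2) adds the kernel integral of (2*t + 1)
between 2 and ∞ the integrand is exp(-2*t)·t^(s-1)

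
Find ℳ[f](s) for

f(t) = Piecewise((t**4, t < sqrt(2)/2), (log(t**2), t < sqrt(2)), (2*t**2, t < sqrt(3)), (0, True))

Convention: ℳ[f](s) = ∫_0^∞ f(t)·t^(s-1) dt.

the power substitution comes off first: t**2 on [0, 1/2); log(t) on [1/2, 2); 2*t on [2, 3)
integrate the 3 segments split at sqrt(2)/2, sqrt(2), then add the results
piece [0, sqrt(2)/2): integrate t**4 against the kernel
for t in [sqrt(2)/2, sqrt(2)): the term is ∫ log(t**2)·t^(s-1)
on [sqrt(2), sqrt(3)): add ∫ 2*t**2·t^(s-1) dt

(sqrt(2)/2)**s*(-16*2**s*s**2*(s + 4) + 4*2**s*s*(s + 2)*(s + 4)*log(2) - 8*2**s*(s + 2)*(s + 4) + 24*6**(s/2)*s**2*(s + 4) + s**2*(s + 2) + 4*s*(s + 2)*(s + 4)*log(2) + 8*(s + 2)*(s + 4))/(4*s**2*(s + 2)*(s + 4))
  Re(s) > -4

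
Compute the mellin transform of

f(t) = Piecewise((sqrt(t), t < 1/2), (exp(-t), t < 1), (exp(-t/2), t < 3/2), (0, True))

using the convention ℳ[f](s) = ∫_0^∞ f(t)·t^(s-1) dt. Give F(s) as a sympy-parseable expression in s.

split f at 1/2, 1: ℳ[f](s) collects 3 kernel integrals
on [0, 1/2): add ∫ sqrt(t)·t^(s-1) dt
for t in [1/2, 1): the term is ∫ exp(-t)·t^(s-1)
segment [1, 3/2) carries exp(-t/2); integrate it

(2**s*(2*s + 1)*uppergamma(s, 1/2) - 2**s*(2*s + 1)*uppergamma(s, 1) + 4**s*(2*s + 1)*uppergamma(s, 1/2) - 4**s*(2*s + 1)*uppergamma(s, 3/4) + sqrt(2))/(2**s*(2*s + 1))
  Re(s) > -1/2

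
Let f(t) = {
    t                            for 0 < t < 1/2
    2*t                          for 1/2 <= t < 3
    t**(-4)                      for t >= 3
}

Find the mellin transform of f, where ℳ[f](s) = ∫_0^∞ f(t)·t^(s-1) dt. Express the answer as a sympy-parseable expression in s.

(970*6**s*s - 3890*6**s - 81*s + 324)/(162*2**s*(s**2 - 3*s - 4))
  -1 < Re(s) < 4

decompose at 1/2, 3; ℳ[f](s) sums the 3 pieces' integrals
the [0, 1/2) slice contributes ∫ t·t^(s-1) dt
the [1/2, 3) slice contributes ∫ 2*t·t^(s-1) dt
the [3, ∞) slice contributes ∫ t**(-4)·t^(s-1) dt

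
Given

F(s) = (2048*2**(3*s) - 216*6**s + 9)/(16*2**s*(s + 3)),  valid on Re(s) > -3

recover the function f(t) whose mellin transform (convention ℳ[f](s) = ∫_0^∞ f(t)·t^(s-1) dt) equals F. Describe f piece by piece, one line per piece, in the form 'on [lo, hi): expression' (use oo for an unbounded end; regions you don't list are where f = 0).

on [0, 1/2): 6*t**3
on [1/2, 3): 3*t**3/2
on [3, 4): 2*t**3

breakpoints 1/2, 3: one integral from each of the 3 segments
on [0, 1/2) integrate f = 6*t**3 against the kernel
[1/2, 3) adds the kernel integral of 3*t**3/2
the [3, 4) slice contributes ∫ 2*t**3·t^(s-1) dt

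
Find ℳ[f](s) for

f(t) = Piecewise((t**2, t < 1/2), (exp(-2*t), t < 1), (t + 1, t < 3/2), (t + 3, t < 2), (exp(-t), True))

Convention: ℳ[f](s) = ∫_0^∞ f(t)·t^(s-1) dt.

(20*2**(2*s)*s*(s + 2) + 12*2**(2*s)*(s + 2) + 4*2**s*s*(s + 1)*(s + 2)*uppergamma(s, 2) - 8*2**s*s*(s + 2) - 4*2**s*(s + 2) - 8*3**s*s*(s + 2) - 8*3**s*(s + 2) + 4*s*(s + 1)*(s + 2)*uppergamma(s, 1) - 4*s*(s + 1)*(s + 2)*uppergamma(s, 2) + s*(s + 1))/(4*2**s*s*(s + 1)*(s + 2))
  Re(s) > -2

decompose at 1/2, 1, 3/2, 2; ℳ[f](s) sums the 5 pieces' integrals
over [0, 1/2), the kernel integral of t**2 enters the sum
∫ over [1/2, 1) of exp(-2*t)·t^(s-1) joins the sum
on [1, 3/2) integrate f = (t + 1) against the kernel
segment 3/2 to 2 holds (t + 3); add its integral
the [2, ∞) slice contributes ∫ exp(-t)·t^(s-1) dt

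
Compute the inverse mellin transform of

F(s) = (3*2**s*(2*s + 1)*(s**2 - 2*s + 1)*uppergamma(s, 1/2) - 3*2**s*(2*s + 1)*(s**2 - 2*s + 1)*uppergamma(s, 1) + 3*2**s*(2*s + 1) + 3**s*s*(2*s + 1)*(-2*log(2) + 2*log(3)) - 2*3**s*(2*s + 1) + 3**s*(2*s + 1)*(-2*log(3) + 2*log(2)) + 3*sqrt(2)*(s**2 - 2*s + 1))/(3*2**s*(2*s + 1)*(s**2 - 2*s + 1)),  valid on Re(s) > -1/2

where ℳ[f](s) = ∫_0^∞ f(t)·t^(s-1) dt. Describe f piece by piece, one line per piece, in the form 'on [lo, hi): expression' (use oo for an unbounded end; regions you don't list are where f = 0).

on [0, 1/2): sqrt(t)
on [1/2, 1): exp(-t)
on [1, 3/2): log(t)/t

decompose at 1/2, 1; ℳ[f](s) sums the 3 pieces' integrals
segment 0 to 1/2 holds sqrt(t); add its integral
for t in [1/2, 1): the term is ∫ exp(-t)·t^(s-1)
for t in [1, 3/2): the term is ∫ log(t)/t·t^(s-1)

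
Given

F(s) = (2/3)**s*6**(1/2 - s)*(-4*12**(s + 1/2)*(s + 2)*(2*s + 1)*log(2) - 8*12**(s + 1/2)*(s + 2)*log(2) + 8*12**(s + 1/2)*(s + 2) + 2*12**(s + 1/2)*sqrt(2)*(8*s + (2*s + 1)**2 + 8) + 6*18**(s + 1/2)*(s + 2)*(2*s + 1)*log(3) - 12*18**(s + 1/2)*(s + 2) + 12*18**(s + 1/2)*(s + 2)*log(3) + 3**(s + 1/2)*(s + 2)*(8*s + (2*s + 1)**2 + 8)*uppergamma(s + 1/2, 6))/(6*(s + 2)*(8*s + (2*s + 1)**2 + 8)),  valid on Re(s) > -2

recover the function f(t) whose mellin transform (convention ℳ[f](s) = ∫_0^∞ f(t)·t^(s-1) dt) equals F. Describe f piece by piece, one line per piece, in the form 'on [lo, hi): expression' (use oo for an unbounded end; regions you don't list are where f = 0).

the common scale on t comes off first: t**2 on [0, 2); t**(3/2)*log(t) on [2, 3); sqrt(t)*exp(-2*t) on [3, ∞)
the shared t-power comes off first: t**(3/2) on [0, 2); t*log(t) on [2, 3); exp(-2*t) on [3, ∞)
treat the 3 regions marked off by 4/3, 2 separately and sum
the [0, 4/3) slice contributes ∫ 9*t**2/4·t^(s-1) dt
[4/3, 2) adds the kernel integral of 3*sqrt(6)*t**(3/2)*log(3*t/2)/4
[2, ∞) adds the kernel integral of sqrt(6)*sqrt(t)*exp(-3*t)/2

on [0, 4/3): 9*t**2/4
on [4/3, 2): 3*sqrt(6)*t**(3/2)*log(3*t/2)/4
on [2, oo): sqrt(6)*sqrt(t)*exp(-3*t)/2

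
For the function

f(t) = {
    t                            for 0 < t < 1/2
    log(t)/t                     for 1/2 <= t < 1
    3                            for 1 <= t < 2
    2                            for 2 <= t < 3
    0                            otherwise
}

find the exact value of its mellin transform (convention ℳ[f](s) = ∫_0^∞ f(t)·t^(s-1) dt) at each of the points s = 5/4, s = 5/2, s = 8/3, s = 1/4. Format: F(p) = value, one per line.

cuts at 1/2, 1, 2: linearity sums the 4 kernel integrals
for t in [0, 1/2): the term is ∫ t·t^(s-1)
on [1/2, 1): add ∫ log(t)/t·t^(s-1) dt
for t in [1, 2): the term is ∫ 3·t^(s-1)
piece [2, 3): integrate 2 against the kernel

F(5/4) = 2**(3/4)*(-828*2**(1/4) + 72*sqrt(2) + 180*log(2) + 216*6**(1/4) + 725)/90
F(5/2) = sqrt(2)*(-2072*sqrt(2) + 420*log(2) + 4357 + 9072*sqrt(6))/2520
F(8/3) = -297/200 + 3*2**(1/3)*log(2)/20 + 471*2**(1/3)/4400 + 3*2**(2/3)/2 + 27*3**(2/3)/4
F(1/4) = 2**(3/4)*(-310*2**(1/4) - 60*log(2) + 89 + 90*sqrt(2) + 180*6**(1/4))/45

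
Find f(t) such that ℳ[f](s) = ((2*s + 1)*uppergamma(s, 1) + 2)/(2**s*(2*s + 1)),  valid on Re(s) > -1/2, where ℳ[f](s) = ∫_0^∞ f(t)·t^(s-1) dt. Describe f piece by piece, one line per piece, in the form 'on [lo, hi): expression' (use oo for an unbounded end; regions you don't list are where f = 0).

on [0, 1/2): sqrt(2)*sqrt(t)
on [1/2, oo): exp(-2*t)

peel off the common scale on t: sqrt(t) on [0, 1); exp(-t) on [1, ∞)
decompose at 1/2; ℳ[f](s) sums the 2 pieces' integrals
between 0 and 1/2 the integrand is sqrt(2)*sqrt(t)·t^(s-1)
[1/2, ∞) adds the kernel integral of exp(-2*t)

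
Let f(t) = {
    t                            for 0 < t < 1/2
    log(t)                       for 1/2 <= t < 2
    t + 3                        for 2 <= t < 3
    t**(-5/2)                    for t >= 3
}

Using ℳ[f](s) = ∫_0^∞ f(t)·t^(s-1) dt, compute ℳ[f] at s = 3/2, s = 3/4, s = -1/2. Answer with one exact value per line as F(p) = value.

the 4 pieces separated at 1/2, 2, 3 each add one integral
segment 0 to 1/2 holds t; add its integral
[1/2, 2) adds the kernel integral of log(t)
segment [2, 3) carries (t + 3); integrate it
on [3, ∞) integrate f = t**(-5/2) against the kernel

F(3/2) = sqrt(2)*(-1139 + 30*sqrt(2) + 270*log(2) + 864*sqrt(6))/180
F(3/4) = 2**(1/4)*(-436*sqrt(2) + 2*2**(3/4)*3**(1/4) + 65 + log(2**(42 + 84*sqrt(2))) + 180*6**(3/4))/63
F(-1/2) = sqrt(2)*(-486*log(2) + sqrt(2) + 648)/162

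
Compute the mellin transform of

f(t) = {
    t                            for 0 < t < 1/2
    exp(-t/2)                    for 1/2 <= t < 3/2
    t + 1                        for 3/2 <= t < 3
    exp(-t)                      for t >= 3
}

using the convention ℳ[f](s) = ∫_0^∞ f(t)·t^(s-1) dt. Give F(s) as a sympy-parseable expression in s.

cuts at 1/2, 3/2, 3: linearity sums the 4 kernel integrals
∫ over [0, 1/2) of t·t^(s-1) joins the sum
∫ over [1/2, 3/2) of exp(-t/2)·t^(s-1) joins the sum
on [3/2, 3) integrate f = (t + 1) against the kernel
on [3, ∞) integrate f = exp(-t) against the kernel

(2*2**s*s*(s + 1)*uppergamma(s, 3) - 5*3**s*s - 2*3**s + 2*4**s*s*(s + 1)*uppergamma(s, 1/4) - 2*4**s*s*(s + 1)*uppergamma(s, 3/4) + 8*6**s*s + 2*6**s + s)/(2*2**s*s*(s + 1))
  Re(s) > -1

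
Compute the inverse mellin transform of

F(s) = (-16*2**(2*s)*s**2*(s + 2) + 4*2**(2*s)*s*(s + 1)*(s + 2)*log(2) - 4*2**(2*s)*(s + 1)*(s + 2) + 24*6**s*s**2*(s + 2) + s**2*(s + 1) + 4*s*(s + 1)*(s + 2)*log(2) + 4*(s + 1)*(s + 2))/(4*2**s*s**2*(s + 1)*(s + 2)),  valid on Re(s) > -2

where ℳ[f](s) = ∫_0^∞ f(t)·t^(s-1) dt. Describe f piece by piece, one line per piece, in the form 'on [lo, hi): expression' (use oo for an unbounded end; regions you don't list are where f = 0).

on [0, 1/2): t**2
on [1/2, 2): log(t)
on [2, 3): 2*t

linearity at 1/2, 2 turns ℳ[f](s) into 3 summed integrals
on [0, 1/2) integrate f = t**2 against the kernel
segment [1/2, 2) carries log(t); integrate it
on [2, 3): add ∫ 2*t·t^(s-1) dt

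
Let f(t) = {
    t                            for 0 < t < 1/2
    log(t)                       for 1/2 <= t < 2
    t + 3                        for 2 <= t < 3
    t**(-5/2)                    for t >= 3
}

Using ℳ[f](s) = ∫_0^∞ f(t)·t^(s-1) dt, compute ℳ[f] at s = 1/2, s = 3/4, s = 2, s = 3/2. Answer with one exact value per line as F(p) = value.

integrate the 4 segments split at 1/2, 2, 3, then add the results
[0, 1/2) adds the kernel integral of t
on [1/2, 2): add ∫ log(t)·t^(s-1) dt
∫ over [2, 3) of (t + 3)·t^(s-1) joins the sum
between 3 and ∞ the integrand is t**(-5/2)·t^(s-1)

F(1/2) = sqrt(2)*(-330 + sqrt(2) + 108*log(2) + 144*sqrt(6))/36
F(3/4) = 2**(1/4)*(-436*sqrt(2) + 2*2**(3/4)*3**(1/4) + 65 + log(2**(42 + 84*sqrt(2))) + 180*6**(3/4))/63
F(2) = 2*sqrt(3)/3 + 17*log(2)/8 + 207/16
F(3/2) = sqrt(2)*(-1139 + 30*sqrt(2) + 270*log(2) + 864*sqrt(6))/180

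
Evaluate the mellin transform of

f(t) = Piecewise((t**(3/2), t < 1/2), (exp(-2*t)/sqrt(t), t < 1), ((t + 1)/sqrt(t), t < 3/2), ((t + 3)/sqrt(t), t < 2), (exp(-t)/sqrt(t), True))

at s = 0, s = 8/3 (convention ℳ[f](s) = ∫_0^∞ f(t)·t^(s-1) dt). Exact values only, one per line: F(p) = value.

F(0) = sqrt(2)*(3*sqrt(2)*(-2 - 2*sqrt(pi)*exp(2)*erfc(sqrt(2)) + sqrt(2)) + 12*E + (-5 - 12*sqrt(pi)*erfc(1) + 12*sqrt(pi)*erfc(sqrt(2)) + 8*sqrt(3))*exp(2))*exp(-2)/6
F(8/3) = 2**(5/6)*(-102600*3**(1/6) - 38400*2**(1/6) - 12350*uppergamma(13/6, 2) + 741 + 12350*uppergamma(13/6, 1) + 49400*2**(1/6)*uppergamma(13/6, 2) + 398400*2**(1/3))/98800

remove the shared t-power first: t**(5/2) on [0, 1/2); sqrt(t)*exp(-2*t) on [1/2, 1); sqrt(t)*(t + 1) on [1, 3/2); …
remove the shared t-power first: t**2 on [0, 1/2); exp(-2*t) on [1/2, 1); t + 1 on [1, 3/2); …
split f at 1/2, 1, 3/2, 2: ℳ[f](s) collects 5 kernel integrals
∫ t**(3/2)·t^(s-1) over [0, 1/2)
∫ over [1/2, 1) of exp(-2*t)/sqrt(t)·t^(s-1) joins the sum
segment [1, 3/2) carries (t + 1)/sqrt(t); integrate it
on [3/2, 2) integrate f = (t + 3)/sqrt(t) against the kernel
segment 2 to ∞ holds exp(-t)/sqrt(t); add its integral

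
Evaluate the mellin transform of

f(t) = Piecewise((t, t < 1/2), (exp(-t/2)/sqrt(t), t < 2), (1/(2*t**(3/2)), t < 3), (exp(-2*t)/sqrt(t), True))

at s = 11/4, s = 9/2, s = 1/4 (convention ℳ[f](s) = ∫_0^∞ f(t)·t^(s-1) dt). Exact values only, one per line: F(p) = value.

F(11/4) = -4*2**(1/4)*uppergamma(9/4, 1) - 47*2**(1/4)/60 + 2**(3/4)*uppergamma(9/4, 6)/8 + 6*3**(1/4)/5 + 4*2**(1/4)*uppergamma(9/4, 1/4)
F(9/2) = -256*exp(-1) + sqrt(2)/352 + 183*exp(-6)/8 + 19/6 + 493*exp(-1/4)/4
F(1/4) = -2**(3/4)*uppergamma(-1/4, 1)/2 - 2*3**(3/4)/45 + 2**(1/4)*uppergamma(-1/4, 6) + 3*2**(3/4)/10 + 2**(3/4)*uppergamma(-1/4, 1/4)/2

peel off the shared t-power: t**2 on [0, 1/2); sqrt(t)*exp(-t/2) on [1/2, 2); 1/(2*sqrt(t)) on [2, 3); …
peel off the shared t-power: t**(3/2) on [0, 1/2); exp(-t/2) on [1/2, 2); 1/(2*t) on [2, 3); …
breakpoints 1/2, 2, 3: one integral from each of the 4 segments
on [0, 1/2): add ∫ t·t^(s-1) dt
the [1/2, 2) slice contributes ∫ exp(-t/2)/sqrt(t)·t^(s-1) dt
∫ 1/(2*t**(3/2))·t^(s-1) over [2, 3)
∫ exp(-2*t)/sqrt(t)·t^(s-1) over [3, ∞)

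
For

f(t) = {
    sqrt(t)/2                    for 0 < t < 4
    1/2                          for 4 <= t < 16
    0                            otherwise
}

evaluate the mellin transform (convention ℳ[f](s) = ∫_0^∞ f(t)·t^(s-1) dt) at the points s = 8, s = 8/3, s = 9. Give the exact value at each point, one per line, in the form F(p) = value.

F(8) = 4563464192/17
F(8/3) = 2**(1/3)*(78/19 + 192*2**(1/3))
F(9) = 72537473024/19

the power substitution comes off first: t/2 on [0, 2); 1/2 on [2, 4)
the common scale on t comes off first: t on [0, 1); 1/2 on [1, 2)
f breaks at 4 into 2 integrals to sum
the [0, 4) slice contributes ∫ sqrt(t)/2·t^(s-1) dt
the [4, 16) slice contributes ∫ 1/2·t^(s-1) dt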